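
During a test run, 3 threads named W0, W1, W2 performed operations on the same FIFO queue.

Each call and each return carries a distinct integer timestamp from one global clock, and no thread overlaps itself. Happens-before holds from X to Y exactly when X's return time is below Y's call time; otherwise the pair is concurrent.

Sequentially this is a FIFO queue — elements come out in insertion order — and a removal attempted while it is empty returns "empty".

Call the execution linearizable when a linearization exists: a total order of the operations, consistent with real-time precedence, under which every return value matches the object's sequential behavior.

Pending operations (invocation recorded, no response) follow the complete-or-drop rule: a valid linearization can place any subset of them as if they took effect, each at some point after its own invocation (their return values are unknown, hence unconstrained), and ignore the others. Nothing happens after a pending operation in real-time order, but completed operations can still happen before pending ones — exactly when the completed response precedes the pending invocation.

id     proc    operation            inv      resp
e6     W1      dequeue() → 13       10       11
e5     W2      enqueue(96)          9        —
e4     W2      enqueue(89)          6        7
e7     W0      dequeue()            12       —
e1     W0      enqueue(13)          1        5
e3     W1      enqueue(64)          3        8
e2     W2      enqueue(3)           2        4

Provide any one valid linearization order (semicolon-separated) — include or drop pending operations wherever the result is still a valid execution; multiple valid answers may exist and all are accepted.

step 1: e1 enqueue(13) — queue <13>
step 2: e2 enqueue(3) — queue <13,3>
step 3: e3 enqueue(64) — queue <13,3,64>
step 4: e4 enqueue(89) — queue <13,3,64,89>
step 5: e5 enqueue(96) (pending, included) — queue <13,3,64,89,96>
step 6: e6 dequeue() → 13 — queue <3,64,89,96>

e1; e2; e3; e4; e5; e6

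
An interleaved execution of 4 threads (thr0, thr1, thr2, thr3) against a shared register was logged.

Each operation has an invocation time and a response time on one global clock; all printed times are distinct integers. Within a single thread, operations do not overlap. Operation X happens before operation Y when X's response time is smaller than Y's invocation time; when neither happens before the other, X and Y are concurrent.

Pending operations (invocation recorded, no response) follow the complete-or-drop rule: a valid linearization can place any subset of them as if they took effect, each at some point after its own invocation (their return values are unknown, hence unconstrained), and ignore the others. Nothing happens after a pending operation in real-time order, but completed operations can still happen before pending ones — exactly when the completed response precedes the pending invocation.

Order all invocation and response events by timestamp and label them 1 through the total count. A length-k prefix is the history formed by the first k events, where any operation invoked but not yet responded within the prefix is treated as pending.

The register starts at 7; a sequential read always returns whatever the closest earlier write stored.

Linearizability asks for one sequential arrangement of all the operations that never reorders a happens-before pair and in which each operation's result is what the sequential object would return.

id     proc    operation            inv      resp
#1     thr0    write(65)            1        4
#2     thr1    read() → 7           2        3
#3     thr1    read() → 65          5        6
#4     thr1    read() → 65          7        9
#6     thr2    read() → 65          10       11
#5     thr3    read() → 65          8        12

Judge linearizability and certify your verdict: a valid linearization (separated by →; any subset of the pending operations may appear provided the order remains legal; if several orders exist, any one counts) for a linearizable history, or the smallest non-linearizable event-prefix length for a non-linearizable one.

1. #2 read() → 7, leaving value 7
2. #1 write(65), leaving value 65
3. #3 read() → 65, leaving value 65
4. #4 read() → 65, leaving value 65
5. #5 read() → 65, leaving value 65
6. #6 read() → 65, leaving value 65

linearizable — witness: #2 → #1 → #3 → #4 → #5 → #6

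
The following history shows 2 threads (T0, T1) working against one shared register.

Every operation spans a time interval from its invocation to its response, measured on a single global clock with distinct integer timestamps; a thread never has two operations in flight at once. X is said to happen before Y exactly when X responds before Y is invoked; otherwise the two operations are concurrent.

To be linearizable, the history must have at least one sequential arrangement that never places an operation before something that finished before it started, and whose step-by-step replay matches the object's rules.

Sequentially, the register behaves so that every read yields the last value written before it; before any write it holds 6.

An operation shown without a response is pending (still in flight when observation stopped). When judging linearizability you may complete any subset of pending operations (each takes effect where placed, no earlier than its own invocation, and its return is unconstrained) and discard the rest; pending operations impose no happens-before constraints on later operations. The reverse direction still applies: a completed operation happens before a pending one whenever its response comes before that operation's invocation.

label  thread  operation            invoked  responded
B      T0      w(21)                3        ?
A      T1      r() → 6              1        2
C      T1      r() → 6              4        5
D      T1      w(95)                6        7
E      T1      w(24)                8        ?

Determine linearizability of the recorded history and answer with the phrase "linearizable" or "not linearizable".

a witness: A, C, B, D
1. A r() → 6, leaving value 6
2. C r() → 6, leaving value 6
3. B w(21) (pending, included), leaving value 21
4. D w(95), leaving value 95

linearizable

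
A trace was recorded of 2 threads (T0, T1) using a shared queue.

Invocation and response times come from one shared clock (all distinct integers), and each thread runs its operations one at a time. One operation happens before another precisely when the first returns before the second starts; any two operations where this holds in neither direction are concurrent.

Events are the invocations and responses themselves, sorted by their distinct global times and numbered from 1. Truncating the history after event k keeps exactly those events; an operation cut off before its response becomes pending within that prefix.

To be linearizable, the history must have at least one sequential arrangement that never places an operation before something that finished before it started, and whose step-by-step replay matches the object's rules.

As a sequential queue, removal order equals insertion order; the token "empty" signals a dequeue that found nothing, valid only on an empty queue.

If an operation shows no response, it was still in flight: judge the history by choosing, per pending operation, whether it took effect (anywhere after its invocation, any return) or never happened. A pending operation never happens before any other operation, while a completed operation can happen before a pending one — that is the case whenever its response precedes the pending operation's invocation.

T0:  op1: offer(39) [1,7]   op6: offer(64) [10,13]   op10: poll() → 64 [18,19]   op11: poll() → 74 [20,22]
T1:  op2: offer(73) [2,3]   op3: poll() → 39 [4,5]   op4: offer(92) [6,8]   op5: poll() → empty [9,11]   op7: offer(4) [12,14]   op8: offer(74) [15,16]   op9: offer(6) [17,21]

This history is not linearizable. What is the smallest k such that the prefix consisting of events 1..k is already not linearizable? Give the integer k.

one valid order for events 1..10 is op1, op2, op3, op4:
after step 1 (op1 offer(39)): queue <39>
after step 2 (op2 offer(73)): queue <39,73>
after step 3 (op3 poll() → 39): queue <73>
after step 4 (op4 offer(92)): queue <73,92>
adding event 11 (op5 responds at 11) leaves no legal real-time order
include/drop combinations of the 1 pending operation (op6) were all tried; none helps
one such order, op1, op2, op3, op4, op5 (pending dropped), breaks at step 5 where op5 poll() → empty is illegal
one such order, op2, op1, op3, op4, op5 (pending dropped), breaks at step 3 where op3 poll() → 39 is illegal

11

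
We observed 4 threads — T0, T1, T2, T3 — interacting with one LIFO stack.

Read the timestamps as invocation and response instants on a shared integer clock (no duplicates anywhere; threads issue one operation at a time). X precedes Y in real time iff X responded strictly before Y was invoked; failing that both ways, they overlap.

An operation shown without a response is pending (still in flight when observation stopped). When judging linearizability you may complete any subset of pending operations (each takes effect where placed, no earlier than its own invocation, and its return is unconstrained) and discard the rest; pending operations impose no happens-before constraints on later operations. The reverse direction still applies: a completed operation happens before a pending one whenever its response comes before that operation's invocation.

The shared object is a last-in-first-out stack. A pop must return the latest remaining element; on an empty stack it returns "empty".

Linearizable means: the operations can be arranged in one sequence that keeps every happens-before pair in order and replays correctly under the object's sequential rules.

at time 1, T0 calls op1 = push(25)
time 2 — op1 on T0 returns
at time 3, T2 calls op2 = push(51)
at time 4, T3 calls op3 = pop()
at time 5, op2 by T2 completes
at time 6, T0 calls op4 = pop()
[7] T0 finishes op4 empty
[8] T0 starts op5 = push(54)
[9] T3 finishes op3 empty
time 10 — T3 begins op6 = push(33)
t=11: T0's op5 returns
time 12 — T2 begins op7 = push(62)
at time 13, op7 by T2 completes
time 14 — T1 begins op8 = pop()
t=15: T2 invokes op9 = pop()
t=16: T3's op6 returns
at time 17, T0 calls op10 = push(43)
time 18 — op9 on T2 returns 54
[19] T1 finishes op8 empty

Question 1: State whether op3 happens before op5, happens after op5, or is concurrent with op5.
Answer: concurrent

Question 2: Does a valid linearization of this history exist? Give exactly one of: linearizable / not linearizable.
events 1..6 are fine; event 7 — the response of op4 at time 7 — makes the prefix non-linearizable
one real-time candidate order over the 3 completed operations — the LIFO stack replay rejects it
no completion choice of the 1 pending operation (op3) rescues it — every subset was tried
e.g. op1, op2, op4 (pending dropped): illegal at step 3, since op4 pop() → empty cannot apply there

not linearizable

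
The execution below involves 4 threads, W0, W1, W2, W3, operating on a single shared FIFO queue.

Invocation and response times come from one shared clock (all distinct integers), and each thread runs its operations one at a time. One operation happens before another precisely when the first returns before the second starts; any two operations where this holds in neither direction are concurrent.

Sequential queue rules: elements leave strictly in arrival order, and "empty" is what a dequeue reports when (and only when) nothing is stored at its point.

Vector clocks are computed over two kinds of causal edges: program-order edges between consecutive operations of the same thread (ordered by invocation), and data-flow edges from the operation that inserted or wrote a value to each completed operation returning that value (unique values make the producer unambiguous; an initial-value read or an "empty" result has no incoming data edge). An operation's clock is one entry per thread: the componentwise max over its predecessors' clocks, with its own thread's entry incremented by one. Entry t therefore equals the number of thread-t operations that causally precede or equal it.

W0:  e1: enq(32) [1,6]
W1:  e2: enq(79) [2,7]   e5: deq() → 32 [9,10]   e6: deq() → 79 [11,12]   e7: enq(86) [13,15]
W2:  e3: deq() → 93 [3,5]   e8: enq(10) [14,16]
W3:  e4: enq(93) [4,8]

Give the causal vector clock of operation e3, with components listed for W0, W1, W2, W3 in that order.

(0, 0, 1, 1)

e4 (invocation 4): nothing precedes it; W3's component alone gives (0, 0, 0, 1)
e2 (invocation 2): nothing precedes it; W1's component alone gives (0, 1, 0, 0)
e1 (invocation 1): nothing precedes it; W0's component alone gives (1, 0, 0, 0)
invoked at 3, e3 merges VC(e4)=(0, 0, 0, 1) and bumps W2's slot → (0, 0, 1, 1)
invoked at 14, e8 merges VC(e3)=(0, 0, 1, 1) and bumps W2's slot → (0, 0, 2, 1)
invoked at 9, e5 merges VC(e1)=(1, 0, 0, 0), VC(e2)=(0, 1, 0, 0) and bumps W1's slot → (1, 2, 0, 0)
invoked at 11, e6 merges VC(e2)=(0, 1, 0, 0), VC(e5)=(1, 2, 0, 0) and bumps W1's slot → (1, 3, 0, 0)
invoked at 13, e7 merges VC(e6)=(1, 3, 0, 0) and bumps W1's slot → (1, 4, 0, 0)
target: VC(e3) = (0, 0, 1, 1)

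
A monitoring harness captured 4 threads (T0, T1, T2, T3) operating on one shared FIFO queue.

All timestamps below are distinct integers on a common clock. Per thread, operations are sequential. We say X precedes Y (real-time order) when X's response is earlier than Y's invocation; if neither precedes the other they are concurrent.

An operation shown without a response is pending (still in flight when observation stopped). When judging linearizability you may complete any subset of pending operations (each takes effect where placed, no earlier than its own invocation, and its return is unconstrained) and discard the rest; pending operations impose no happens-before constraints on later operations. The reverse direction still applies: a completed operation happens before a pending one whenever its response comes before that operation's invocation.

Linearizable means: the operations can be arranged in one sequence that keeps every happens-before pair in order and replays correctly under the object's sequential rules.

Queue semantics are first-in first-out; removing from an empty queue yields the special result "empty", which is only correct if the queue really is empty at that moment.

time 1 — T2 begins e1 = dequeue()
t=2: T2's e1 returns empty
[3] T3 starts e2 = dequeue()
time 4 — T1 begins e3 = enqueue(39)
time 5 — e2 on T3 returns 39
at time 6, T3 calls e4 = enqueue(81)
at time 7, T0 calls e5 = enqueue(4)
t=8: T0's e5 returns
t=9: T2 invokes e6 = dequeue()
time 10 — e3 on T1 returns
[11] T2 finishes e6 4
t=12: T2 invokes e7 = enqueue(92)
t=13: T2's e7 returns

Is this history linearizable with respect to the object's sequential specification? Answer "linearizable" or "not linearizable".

a witness: e1, e3, e2, e5, e4, e6, e7
step 1: e1 dequeue() → empty — queue <>
step 2: e3 enqueue(39) — queue <39>
step 3: e2 dequeue() → 39 — queue <>
step 4: e5 enqueue(4) — queue <4>
step 5: e4 enqueue(81) (pending, included) — queue <4,81>
step 6: e6 dequeue() → 4 — queue <81>
step 7: e7 enqueue(92) — queue <81,92>

linearizable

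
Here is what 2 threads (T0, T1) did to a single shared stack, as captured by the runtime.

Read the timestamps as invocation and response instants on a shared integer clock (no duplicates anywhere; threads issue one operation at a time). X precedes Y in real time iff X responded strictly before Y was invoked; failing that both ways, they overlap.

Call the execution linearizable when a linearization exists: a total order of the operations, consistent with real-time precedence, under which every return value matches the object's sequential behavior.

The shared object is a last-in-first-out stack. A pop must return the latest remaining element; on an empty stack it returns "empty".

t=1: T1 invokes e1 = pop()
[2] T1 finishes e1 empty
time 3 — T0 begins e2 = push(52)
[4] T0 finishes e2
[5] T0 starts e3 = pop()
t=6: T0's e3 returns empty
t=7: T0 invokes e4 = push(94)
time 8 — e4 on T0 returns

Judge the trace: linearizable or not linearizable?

already the first 6 events (up to e3's response at time 6) admit no linearization; the first 5 still do
a single order respects real time; the 3 completed stack operations fail replay along it
e.g. e1, e2, e3: illegal at step 3, since e3 pop() → empty cannot apply there

not linearizable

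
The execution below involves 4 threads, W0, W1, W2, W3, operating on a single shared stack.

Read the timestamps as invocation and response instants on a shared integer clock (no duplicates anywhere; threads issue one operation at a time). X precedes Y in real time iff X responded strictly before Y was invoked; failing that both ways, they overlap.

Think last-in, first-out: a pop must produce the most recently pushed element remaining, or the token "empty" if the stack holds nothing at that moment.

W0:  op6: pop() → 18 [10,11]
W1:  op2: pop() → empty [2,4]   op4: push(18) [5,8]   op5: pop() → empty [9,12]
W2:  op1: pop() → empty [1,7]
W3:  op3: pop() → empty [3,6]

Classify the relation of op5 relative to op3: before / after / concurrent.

op5 spans [9,12], op3 spans [3,6]
resp(op3)=6 < inv(op5)=9

after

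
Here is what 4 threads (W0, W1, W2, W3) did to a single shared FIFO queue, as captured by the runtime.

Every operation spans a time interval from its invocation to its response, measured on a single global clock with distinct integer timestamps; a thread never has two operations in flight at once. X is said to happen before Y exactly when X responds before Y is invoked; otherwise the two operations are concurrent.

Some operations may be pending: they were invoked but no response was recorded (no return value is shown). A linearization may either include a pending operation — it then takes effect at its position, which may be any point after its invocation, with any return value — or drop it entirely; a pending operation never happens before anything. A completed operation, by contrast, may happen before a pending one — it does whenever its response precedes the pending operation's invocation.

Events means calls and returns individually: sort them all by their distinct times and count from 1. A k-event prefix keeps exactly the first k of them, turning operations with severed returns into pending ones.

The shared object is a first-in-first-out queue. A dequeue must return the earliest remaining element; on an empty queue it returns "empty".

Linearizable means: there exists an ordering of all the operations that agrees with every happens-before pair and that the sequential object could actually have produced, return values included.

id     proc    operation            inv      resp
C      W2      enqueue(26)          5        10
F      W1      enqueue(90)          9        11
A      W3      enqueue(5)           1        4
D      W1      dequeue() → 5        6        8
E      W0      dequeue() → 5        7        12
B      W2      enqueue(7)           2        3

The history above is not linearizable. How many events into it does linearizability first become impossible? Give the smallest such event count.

a valid linearization of events 1..11 exists, for instance A, B, C, D, E, F:
1. A enqueue(5), leaving queue <5>
2. B enqueue(7), leaving queue <5,7>
3. C enqueue(26), leaving queue <5,7,26>
4. D dequeue() → 5, leaving queue <7,26>
5. E dequeue() (pending, included), leaving queue <26>
6. F enqueue(90), leaving queue <26,90>
adding event 12 (E responds at 12) leaves no legal real-time order
sample order A, B, C, D, E, F stalls at step 5 — E dequeue() → 5 has no legal effect
sample order A, B, C, D, F, E stalls at step 6 — E dequeue() → 5 has no legal effect

12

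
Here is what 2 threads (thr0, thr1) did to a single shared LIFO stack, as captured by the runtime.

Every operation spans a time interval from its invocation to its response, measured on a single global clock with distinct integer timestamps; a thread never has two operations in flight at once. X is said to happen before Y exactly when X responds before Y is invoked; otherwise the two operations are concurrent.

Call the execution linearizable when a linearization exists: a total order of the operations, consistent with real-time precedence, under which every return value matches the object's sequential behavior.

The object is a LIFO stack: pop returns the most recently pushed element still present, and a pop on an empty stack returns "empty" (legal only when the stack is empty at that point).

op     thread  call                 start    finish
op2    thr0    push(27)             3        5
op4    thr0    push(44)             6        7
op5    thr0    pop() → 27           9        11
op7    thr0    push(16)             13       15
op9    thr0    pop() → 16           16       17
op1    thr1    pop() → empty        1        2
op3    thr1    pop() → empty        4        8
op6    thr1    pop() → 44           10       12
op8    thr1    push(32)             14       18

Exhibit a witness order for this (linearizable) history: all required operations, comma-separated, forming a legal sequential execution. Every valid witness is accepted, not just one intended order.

op1, op3, op2, op4, op6, op5, op7, op9, op8

1. op1 pop() → empty, leaving stack <>
2. op3 pop() → empty, leaving stack <>
3. op2 push(27), leaving stack <27>
4. op4 push(44), leaving stack <27,44>
5. op6 pop() → 44, leaving stack <27>
6. op5 pop() → 27, leaving stack <>
7. op7 push(16), leaving stack <16>
8. op9 pop() → 16, leaving stack <>
9. op8 push(32), leaving stack <32>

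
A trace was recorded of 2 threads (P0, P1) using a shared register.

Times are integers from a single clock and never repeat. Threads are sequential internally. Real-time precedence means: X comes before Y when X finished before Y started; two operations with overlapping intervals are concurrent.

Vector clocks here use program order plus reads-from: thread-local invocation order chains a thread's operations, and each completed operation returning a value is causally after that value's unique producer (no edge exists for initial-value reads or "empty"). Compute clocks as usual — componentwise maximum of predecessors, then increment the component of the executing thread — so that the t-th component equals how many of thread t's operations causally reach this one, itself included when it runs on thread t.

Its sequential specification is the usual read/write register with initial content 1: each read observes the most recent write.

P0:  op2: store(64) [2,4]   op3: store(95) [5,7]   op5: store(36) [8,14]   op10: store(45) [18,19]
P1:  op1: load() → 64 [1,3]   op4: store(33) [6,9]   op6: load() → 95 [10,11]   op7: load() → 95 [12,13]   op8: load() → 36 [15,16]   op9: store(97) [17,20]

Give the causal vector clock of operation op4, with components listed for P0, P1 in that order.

(1, 2)

VC(op2, invoked at 2): no causal predecessors; +1 on P0 → (1, 0)
invoked at 1, op1 merges VC(op2)=(1, 0) and bumps P1's slot → (1, 1)
invoked at 5, op3 merges VC(op2)=(1, 0) and bumps P0's slot → (2, 0)
invoked at 6, op4 merges VC(op1)=(1, 1) and bumps P1's slot → (1, 2)
invoked at 8, op5 merges VC(op3)=(2, 0) and bumps P0's slot → (3, 0)
invoked at 18, op10 merges VC(op5)=(3, 0) and bumps P0's slot → (4, 0)
invoked at 10, op6 merges VC(op3)=(2, 0), VC(op4)=(1, 2) and bumps P1's slot → (2, 3)
invoked at 12, op7 merges VC(op3)=(2, 0), VC(op6)=(2, 3) and bumps P1's slot → (2, 4)
invoked at 15, op8 merges VC(op5)=(3, 0), VC(op7)=(2, 4) and bumps P1's slot → (3, 5)
invoked at 17, op9 merges VC(op8)=(3, 5) and bumps P1's slot → (3, 6)
target: VC(op4) = (1, 2)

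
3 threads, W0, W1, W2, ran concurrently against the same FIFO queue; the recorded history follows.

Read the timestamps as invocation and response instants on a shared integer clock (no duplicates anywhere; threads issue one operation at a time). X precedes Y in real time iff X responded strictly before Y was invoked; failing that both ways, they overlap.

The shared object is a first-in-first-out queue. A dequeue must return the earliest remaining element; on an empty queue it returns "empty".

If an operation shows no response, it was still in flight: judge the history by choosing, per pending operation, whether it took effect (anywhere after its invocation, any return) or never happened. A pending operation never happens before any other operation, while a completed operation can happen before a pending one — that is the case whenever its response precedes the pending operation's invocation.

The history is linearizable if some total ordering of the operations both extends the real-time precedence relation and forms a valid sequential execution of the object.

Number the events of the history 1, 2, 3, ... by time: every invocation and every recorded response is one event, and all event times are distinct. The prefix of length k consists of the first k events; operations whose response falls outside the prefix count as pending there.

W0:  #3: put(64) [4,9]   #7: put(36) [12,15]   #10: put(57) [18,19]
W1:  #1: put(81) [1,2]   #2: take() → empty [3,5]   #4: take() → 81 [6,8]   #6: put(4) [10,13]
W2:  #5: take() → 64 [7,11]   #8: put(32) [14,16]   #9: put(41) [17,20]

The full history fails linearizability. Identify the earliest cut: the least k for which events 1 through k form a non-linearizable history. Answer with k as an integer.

one valid order for events 1..4 is #1:
1. #1 put(81), leaving queue <81>
event 5 — #2's response, time 5 — after it, nothing linearizes
no completion choice of the 1 pending operation (#3) rescues it — every subset was tried
for example #1, #2 (pending dropped) fails at step 2: #2 take() → empty is not legal there

5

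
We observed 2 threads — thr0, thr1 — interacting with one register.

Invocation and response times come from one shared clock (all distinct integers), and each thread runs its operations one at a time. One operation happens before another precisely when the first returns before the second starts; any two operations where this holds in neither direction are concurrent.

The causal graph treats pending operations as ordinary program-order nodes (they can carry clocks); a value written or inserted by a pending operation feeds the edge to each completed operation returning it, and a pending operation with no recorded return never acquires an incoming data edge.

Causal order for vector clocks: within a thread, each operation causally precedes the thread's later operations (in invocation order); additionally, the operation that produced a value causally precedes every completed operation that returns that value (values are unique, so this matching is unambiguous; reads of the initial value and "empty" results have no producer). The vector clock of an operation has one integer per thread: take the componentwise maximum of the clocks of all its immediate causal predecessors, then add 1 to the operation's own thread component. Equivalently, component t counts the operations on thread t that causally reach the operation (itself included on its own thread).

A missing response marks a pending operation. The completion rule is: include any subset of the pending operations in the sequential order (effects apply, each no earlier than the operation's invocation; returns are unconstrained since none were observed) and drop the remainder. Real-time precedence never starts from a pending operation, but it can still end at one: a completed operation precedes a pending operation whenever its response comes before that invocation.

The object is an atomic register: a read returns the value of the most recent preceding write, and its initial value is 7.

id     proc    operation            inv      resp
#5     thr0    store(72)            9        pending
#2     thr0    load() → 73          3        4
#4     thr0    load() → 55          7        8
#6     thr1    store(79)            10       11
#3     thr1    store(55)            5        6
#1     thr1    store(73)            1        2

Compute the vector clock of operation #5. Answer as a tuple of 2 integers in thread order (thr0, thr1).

invoked at 1, #1 has no predecessors; its own thr1 bump gives (0, 1)
#3 (invocation 5): componentwise max over VC(#1)=(0, 1), +1 at thr1, giving (0, 2)
#2 (invocation 3): componentwise max over VC(#1)=(0, 1), +1 at thr0, giving (1, 1)
#6 (invocation 10): componentwise max over VC(#3)=(0, 2), +1 at thr1, giving (0, 3)
#4 (invocation 7): componentwise max over VC(#2)=(1, 1), VC(#3)=(0, 2), +1 at thr0, giving (2, 2)
#5 (invocation 9): componentwise max over VC(#4)=(2, 2), +1 at thr0, giving (3, 2)
target: VC(#5) = (3, 2)

(3, 2)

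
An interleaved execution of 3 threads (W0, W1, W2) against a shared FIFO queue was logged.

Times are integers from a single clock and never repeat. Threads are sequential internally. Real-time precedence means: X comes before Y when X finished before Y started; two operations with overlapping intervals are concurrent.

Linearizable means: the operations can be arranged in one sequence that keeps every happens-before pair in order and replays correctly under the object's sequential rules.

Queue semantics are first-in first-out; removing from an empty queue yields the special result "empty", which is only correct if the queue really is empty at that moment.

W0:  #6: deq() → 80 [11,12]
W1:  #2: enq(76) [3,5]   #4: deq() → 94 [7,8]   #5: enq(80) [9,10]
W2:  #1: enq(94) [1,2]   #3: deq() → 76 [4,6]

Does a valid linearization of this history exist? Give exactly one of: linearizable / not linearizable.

not linearizable

through event 5 a valid linearization exists; event 6 (#3 responding at time 6) ends that
3 completed operations, 2 real-time-consistent orders — every FIFO queue replay fails
for example #1, #2, #3 fails at step 3: #3 deq() → 76 is not legal there
for example #1, #3, #2 fails at step 2: #3 deq() → 76 is not legal there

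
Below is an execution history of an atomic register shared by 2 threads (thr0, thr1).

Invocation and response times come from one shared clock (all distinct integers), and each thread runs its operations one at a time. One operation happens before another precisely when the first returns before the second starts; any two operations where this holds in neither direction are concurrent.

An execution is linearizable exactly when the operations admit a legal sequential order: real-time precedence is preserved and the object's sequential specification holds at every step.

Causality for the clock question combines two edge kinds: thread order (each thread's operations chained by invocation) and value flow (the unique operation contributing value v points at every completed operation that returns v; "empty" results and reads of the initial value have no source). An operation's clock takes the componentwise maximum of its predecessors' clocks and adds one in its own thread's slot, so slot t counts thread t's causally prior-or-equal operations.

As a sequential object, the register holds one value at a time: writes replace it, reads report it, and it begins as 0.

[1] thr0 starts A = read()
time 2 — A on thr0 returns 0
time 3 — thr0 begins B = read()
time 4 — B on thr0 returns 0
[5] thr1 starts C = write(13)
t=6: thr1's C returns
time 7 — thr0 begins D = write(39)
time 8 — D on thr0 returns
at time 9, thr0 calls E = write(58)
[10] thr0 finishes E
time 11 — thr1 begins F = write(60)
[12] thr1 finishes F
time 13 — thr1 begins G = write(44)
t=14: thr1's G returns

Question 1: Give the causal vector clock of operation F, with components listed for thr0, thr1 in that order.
Answer: (0, 2)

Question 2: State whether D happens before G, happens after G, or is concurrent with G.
Answer: before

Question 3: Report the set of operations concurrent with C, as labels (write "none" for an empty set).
Answer: none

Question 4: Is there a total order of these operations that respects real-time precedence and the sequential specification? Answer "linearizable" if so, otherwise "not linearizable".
linearizable

witness order: A, B, C, D, E, F, G
step 1: A read() → 0 — value 0
step 2: B read() → 0 — value 0
step 3: C write(13) — value 13
step 4: D write(39) — value 39
step 5: E write(58) — value 58
step 6: F write(60) — value 60
step 7: G write(44) — value 44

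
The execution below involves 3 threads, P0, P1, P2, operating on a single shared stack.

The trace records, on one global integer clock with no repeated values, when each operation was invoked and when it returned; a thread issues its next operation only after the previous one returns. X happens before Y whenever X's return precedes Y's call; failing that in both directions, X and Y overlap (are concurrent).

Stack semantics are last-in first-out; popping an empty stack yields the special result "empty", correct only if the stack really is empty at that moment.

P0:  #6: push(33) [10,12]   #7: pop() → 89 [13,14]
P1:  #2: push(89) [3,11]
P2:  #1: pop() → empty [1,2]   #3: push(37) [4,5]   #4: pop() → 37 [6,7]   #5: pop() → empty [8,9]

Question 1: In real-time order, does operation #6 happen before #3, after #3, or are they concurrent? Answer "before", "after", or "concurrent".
#6 spans [10,12], #3 spans [4,5]
resp(#3)=5 < inv(#6)=10

after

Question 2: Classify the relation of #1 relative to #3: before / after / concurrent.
#1 spans [1,2], #3 spans [4,5]
resp(#1)=2 < inv(#3)=4

before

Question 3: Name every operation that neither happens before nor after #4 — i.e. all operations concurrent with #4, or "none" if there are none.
concurrent with #4 ([6,7]): every op whose interval crosses 6..7
#1 [1,2]: before
#2 [3,11]: concurrent
#3 [4,5]: before
#5 [8,9]: after
#6 [10,12]: after
#7 [13,14]: after

#2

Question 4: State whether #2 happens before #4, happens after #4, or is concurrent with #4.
#2 spans [3,11], #4 spans [6,7]
the intervals overlap in both directions

concurrent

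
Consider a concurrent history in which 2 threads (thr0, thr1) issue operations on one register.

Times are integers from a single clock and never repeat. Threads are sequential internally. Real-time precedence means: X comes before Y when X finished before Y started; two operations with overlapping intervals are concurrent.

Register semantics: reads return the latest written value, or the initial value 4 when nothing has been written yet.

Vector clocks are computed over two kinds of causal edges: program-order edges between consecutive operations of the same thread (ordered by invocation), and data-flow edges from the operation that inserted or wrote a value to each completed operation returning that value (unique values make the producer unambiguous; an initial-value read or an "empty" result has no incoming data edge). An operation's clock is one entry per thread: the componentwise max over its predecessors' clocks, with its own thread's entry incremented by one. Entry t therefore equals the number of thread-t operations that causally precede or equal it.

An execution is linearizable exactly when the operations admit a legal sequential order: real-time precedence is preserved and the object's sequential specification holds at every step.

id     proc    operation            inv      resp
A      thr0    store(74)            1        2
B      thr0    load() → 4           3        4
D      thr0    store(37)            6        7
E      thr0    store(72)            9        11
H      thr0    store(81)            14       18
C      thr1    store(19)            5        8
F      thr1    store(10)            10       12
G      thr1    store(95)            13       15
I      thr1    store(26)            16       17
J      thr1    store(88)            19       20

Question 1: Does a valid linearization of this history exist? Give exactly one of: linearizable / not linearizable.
not linearizable

cut after 3 events: linearizable; cut after 4 events (B responds, time 4): not linearizable
the sole real-time-consistent order of 2 completed operations fails the register replay
for example A, B fails at step 2: B load() → 4 is not legal there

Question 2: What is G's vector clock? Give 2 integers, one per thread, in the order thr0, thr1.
(0, 3)

VC(C, invoked at 5): no causal predecessors; +1 on thr1 → (0, 1)
VC(A, invoked at 1): no causal predecessors; +1 on thr0 → (1, 0)
F, invoked 10, takes VC(C)=(0, 1) under max, adds 1 for thr1 → (0, 2)
B, invoked 3, takes VC(A)=(1, 0) under max, adds 1 for thr0 → (2, 0)
G, invoked 13, takes VC(F)=(0, 2) under max, adds 1 for thr1 → (0, 3)
D, invoked 6, takes VC(B)=(2, 0) under max, adds 1 for thr0 → (3, 0)
I, invoked 16, takes VC(G)=(0, 3) under max, adds 1 for thr1 → (0, 4)
E, invoked 9, takes VC(D)=(3, 0) under max, adds 1 for thr0 → (4, 0)
J, invoked 19, takes VC(I)=(0, 4) under max, adds 1 for thr1 → (0, 5)
H, invoked 14, takes VC(E)=(4, 0) under max, adds 1 for thr0 → (5, 0)
target: VC(G) = (0, 3)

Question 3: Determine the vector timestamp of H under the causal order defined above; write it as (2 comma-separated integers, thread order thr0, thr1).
(5, 0)

no predecessors for C (invoked 5): thr1 increments from zero → (0, 1)
no predecessors for A (invoked 1): thr0 increments from zero → (1, 0)
invoked at 10, F merges VC(C)=(0, 1) and bumps thr1's slot → (0, 2)
invoked at 3, B merges VC(A)=(1, 0) and bumps thr0's slot → (2, 0)
invoked at 13, G merges VC(F)=(0, 2) and bumps thr1's slot → (0, 3)
invoked at 6, D merges VC(B)=(2, 0) and bumps thr0's slot → (3, 0)
invoked at 16, I merges VC(G)=(0, 3) and bumps thr1's slot → (0, 4)
invoked at 9, E merges VC(D)=(3, 0) and bumps thr0's slot → (4, 0)
invoked at 19, J merges VC(I)=(0, 4) and bumps thr1's slot → (0, 5)
invoked at 14, H merges VC(E)=(4, 0) and bumps thr0's slot → (5, 0)
target: VC(H) = (5, 0)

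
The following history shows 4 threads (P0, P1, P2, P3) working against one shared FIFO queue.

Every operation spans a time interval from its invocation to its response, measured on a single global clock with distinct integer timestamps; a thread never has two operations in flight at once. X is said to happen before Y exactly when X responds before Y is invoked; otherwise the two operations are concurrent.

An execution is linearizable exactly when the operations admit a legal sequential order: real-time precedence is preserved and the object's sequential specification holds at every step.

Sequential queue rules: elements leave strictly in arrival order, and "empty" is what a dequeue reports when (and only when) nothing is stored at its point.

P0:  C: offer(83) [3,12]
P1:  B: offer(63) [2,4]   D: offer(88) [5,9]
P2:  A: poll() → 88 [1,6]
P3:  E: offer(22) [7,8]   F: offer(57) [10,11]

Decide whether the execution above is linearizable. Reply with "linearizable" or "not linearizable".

not linearizable

events 1..5 are fine; event 6 — the response of A at time 6 — makes the prefix non-linearizable
2 completed operations, 2 real-time-consistent orders — every FIFO queue replay fails
including or dropping the 2 pending operations (C, D) in any combination fails
e.g. A, B (pending dropped): illegal at step 1, since A poll() → 88 cannot apply there
e.g. B, A (pending dropped): illegal at step 2, since A poll() → 88 cannot apply there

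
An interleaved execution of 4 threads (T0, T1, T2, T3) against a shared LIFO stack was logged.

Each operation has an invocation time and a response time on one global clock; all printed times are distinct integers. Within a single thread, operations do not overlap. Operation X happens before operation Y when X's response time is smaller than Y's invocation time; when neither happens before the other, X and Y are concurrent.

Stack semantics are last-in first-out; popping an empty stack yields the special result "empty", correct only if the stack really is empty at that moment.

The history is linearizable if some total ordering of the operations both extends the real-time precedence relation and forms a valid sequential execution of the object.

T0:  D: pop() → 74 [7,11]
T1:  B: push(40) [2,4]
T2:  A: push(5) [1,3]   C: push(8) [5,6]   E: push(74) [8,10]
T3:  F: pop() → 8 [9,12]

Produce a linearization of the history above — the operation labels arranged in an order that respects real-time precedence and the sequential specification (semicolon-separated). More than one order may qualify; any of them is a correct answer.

A; B; C; E; D; F

after step 1 (A push(5)): stack <5>
after step 2 (B push(40)): stack <5,40>
after step 3 (C push(8)): stack <5,40,8>
after step 4 (E push(74)): stack <5,40,8,74>
after step 5 (D pop() → 74): stack <5,40,8>
after step 6 (F pop() → 8): stack <5,40>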